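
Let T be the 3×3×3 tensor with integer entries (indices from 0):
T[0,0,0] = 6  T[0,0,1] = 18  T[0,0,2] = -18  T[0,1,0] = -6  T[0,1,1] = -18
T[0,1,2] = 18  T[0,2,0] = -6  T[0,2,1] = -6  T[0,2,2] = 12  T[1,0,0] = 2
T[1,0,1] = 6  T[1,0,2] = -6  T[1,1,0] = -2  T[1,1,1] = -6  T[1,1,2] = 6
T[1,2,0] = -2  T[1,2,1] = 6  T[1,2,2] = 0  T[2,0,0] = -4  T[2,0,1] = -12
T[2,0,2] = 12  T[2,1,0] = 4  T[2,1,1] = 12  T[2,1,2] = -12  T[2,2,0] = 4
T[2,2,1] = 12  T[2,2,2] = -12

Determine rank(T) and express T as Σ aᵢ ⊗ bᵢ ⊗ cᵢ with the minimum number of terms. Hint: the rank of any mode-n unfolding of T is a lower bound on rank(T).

rank(T) = 2

Lower bound: the mode-2 unfolding of T (rows indexed by j, columns by (i,k) = (0,0), (0,1), (0,2), (1,0), (1,1), (1,2), (2,0), (2,1), (2,2)) is [[6, 18, -18, 2, 6, -6, -4, -12, 12], [-6, -18, 18, -2, -6, 6, 4, 12, -12], [-6, -6, 12, -2, 6, 0, 4, 12, -12]].
There the 2×2 minor on rows j ∈ {0, 2}, columns (i,k) ∈ {(0,0), (0,1)} is det [[6, 18], [-6, -6]] = 72 ≠ 0, so this unfolding has rank ≥ 2; CP rank is at least every unfolding rank, so rank(T) ≥ 2. (This is only a lower bound: in general the CP rank may exceed every unfolding rank, so we still need to exhibit 2 rank-1 terms summing to T.)
Upper bound — finding two terms. Write S_k = T[:,:,k] for the frontal slices: S₀ = [[6, -6, -6], [2, -2, -2], [-4, 4, 4]], S₁ = [[18, -18, -6], [6, -6, 6], [-12, 12, 12]], S₂ = [[-18, 18, 12], [-6, 6, 0], [12, -12, -12]].
If T = a₁ ⊗ b₁ ⊗ c₁ + a₂ ⊗ b₂ ⊗ c₂ then each S_k = c₁[k]·a₁b₁ᵀ + c₂[k]·a₂b₂ᵀ. S₀ and S₁ are linearly independent, so a₁b₁ᵀ and a₂b₂ᵀ must span the same plane of matrices: they are the rank-1 matrices of the form x·S₀ + y·S₁.
The 2×2 minor of x·S₀ + y·S₁ on rows {0,1}, columns {0,2} is 48·xy + 144·y² = 48·(x + 3·y)(y), vanishing at (x:y) = (3:-1) and (1:0).
M₁ = 3·S₀ − S₁ = [[0, 0, -12], [0, 0, -12], [0, 0, 0]] = (-12)·(1, 1, 0)(0, 0, 1)ᵀ and M₂ = S₀ = [[6, -6, -6], [2, -2, -2], [-4, 4, 4]] = 2·(3, 1, -2)(1, -1, -1)ᵀ, so take a₁ = (1, 1, 0), b₁ = (0, 0, 1), a₂ = (3, 1, -2), b₂ = (1, -1, -1).
Each slice is an integer combination of E₁ = a₁b₁ᵀ and E₂ = a₂b₂ᵀ: S₀ = 2·E₂, S₁ = 12·E₁ + 6·E₂, S₂ = −6·E₁ − 6·E₂; reading off coefficients, c₁ = (0, 12, -6) and c₂ = (2, 6, -6).
Hence T = (1, 1, 0) ⊗ (0, 0, 1) ⊗ (0, 12, -6) + (3, 1, -2) ⊗ (1, -1, -1) ⊗ (2, 6, -6), so rank(T) ≤ 2.
These bounds meet, so rank(T) = 2.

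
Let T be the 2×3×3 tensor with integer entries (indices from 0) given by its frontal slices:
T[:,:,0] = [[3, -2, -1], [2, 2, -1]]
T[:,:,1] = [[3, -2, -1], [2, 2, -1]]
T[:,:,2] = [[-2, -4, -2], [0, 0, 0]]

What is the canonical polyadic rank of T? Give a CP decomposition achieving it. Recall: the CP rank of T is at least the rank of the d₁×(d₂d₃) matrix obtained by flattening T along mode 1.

rank(T) = 3

Lower bound: the mode-2 unfolding of T (rows indexed by j, columns by (i,k) = (0,0), (0,1), (0,2), (1,0), (1,1), (1,2)) is [[3, 3, -2, 2, 2, 0], [-2, -2, -4, 2, 2, 0], [-1, -1, -2, -1, -1, 0]].
There the 3×3 minor on rows j ∈ {0, 1, 2}, columns (i,k) ∈ {(0,0), (0,2), (1,0)} is det [[3, -2, 2], [-2, -4, 2], [-1, -2, -1]] = 32 ≠ 0, so this unfolding has rank ≥ 3; CP rank is at least every unfolding rank, so rank(T) ≥ 3. (Unfolding ranks only ever bound the CP rank from below — rank(T) can be strictly larger than all of them — so the matching upper bound has to come from an explicit 3-term decomposition.)
Upper bound: T is a sum of 3 rank-1 terms, T = (0, 1) ⊗ (2, 2, -1) ⊗ (1, 1, 0) + (1, 0) ⊗ (1, 0, 0) ⊗ (4, 4, 0) + (1, 0) ⊗ (1, 2, 1) ⊗ (-1, -1, -2) (written with every a and b primitive with positive leading entry and the scale carried by c; CP decompositions are not unique, and this one is verified by expanding entrywise), so rank(T) ≤ 3.
These bounds meet, so rank(T) = 3.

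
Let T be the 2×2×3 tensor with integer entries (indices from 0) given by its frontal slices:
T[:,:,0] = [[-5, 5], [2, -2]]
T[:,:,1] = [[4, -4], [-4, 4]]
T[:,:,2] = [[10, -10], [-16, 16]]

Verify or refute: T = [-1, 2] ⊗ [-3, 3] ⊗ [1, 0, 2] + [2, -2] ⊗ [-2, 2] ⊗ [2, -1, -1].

Reconstruct entrywise from the claimed factors. For example, T[0,0,0] = -5 and Σₗ aₗ[0]bₗ[0]cₗ[0] = (-1)·(-3)·(1) + (2)·(-2)·(2) = -5; checking all 12 entries, every one matches. The claim holds.

Yes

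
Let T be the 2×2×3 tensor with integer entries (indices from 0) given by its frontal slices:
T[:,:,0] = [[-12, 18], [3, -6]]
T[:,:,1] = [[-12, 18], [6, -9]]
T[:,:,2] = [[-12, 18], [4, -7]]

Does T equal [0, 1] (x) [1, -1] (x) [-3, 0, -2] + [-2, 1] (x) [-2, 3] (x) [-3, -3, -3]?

Yes

Reconstruct entrywise from the claimed factors. For example, T[1,0,1] = 6 and Σₗ aₗ[1]bₗ[0]cₗ[1] = (1)·(1)·(0) + (1)·(-2)·(-3) = 6; checking all 12 entries, every one matches. The claim holds.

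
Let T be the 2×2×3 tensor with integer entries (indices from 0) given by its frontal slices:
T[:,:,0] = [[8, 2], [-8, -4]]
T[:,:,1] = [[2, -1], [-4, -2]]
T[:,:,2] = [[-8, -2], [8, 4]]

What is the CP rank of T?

2

Lower bound: the mode-1 unfolding of T (rows indexed by i, columns by (j,k) = (0,0), (0,1), (0,2), (1,0), (1,1), (1,2)) is [[8, 2, -8, 2, -1, -2], [-8, -4, 8, -4, -2, 4]].
There the 2×2 minor on rows i ∈ {0, 1}, columns (j,k) ∈ {(0,0), (0,1)} is det [[8, 2], [-8, -4]] = -16 ≠ 0, so this unfolding has rank ≥ 2; CP rank is at least every unfolding rank, so rank(T) ≥ 2. (This is only a lower bound: in general the CP rank may exceed every unfolding rank, so we still need to exhibit 2 rank-1 terms summing to T.)
Upper bound — finding two terms. Write S_k = T[:,:,k] for the frontal slices: S₀ = [[8, 2], [-8, -4]], S₁ = [[2, -1], [-4, -2]], S₂ = [[-8, -2], [8, 4]].
If T = a₁ (x) b₁ (x) c₁ + a₂ (x) b₂ (x) c₂ then each S_k = c₁[k]·a₁b₁ᵀ + c₂[k]·a₂b₂ᵀ. S₀ and S₁ are linearly independent, so a₁b₁ᵀ and a₂b₂ᵀ must span the same plane of matrices: they are the rank-1 matrices of the form x·S₀ + y·S₁.
det(x·S₀ + y·S₁) is −16·x² − 24·xy − 8·y² = (-8)·(x + y)(2·x + y), vanishing at (x:y) = (1:-1) and (1:-2).
M₁ = S₀ − S₁ = [[6, 3], [-4, -2]] = [3, -2][2, 1]ᵀ and M₂ = S₀ − 2·S₁ = [[4, 4], [0, 0]] = 4·[1, 0][1, 1]ᵀ, so take a₁ = [3, -2], b₁ = [2, 1], a₂ = [1, 0], b₂ = [1, 1].
Each slice is an integer combination of E₁ = a₁b₁ᵀ and E₂ = a₂b₂ᵀ: S₀ = 2·E₁ − 4·E₂, S₁ = E₁ − 4·E₂, S₂ = −2·E₁ + 4·E₂; reading off coefficients, c₁ = [2, 1, -2] and c₂ = [-4, -4, 4].
Hence T = [3, -2] (x) [2, 1] (x) [2, 1, -2] + [1, 0] (x) [1, 1] (x) [-4, -4, 4], so rank(T) ≤ 2.
These bounds meet, so rank(T) = 2.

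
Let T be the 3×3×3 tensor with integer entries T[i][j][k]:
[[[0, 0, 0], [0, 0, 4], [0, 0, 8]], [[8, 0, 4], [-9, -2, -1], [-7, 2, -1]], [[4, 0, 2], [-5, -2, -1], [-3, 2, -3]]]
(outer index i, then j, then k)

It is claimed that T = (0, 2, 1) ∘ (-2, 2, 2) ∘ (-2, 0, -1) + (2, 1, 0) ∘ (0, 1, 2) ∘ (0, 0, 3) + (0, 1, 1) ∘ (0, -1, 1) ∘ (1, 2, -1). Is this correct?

No

Reconstruct entry (0,1,2) from the claimed factors: Σₗ aₗ[0]bₗ[1]cₗ[2] = (0)·(2)·(-1) + (2)·(1)·(3) + (0)·(-1)·(-1) = 6, but T[0,1,2] = 4. The claim is false.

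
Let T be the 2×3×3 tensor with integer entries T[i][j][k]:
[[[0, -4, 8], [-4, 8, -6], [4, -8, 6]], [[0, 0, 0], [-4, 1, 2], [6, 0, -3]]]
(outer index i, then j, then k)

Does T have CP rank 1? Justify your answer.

No

The mode-2 unfolding of T (rows indexed by j, columns by (i,k) = (0,0), (0,1), (0,2), (1,0), (1,1), (1,2)) is [[0, -4, 8, 0, 0, 0], [-4, 8, -6, -4, 1, 2], [4, -8, 6, 6, 0, -3]].
There the 3×3 minor on rows j ∈ {0, 1, 2}, columns (i,k) ∈ {(0,0), (0,1), (1,0)} is det [[0, -4, 0], [-4, 8, -4], [4, -8, 6]] = -32 ≠ 0, so this unfolding has rank ≥ 3; CP rank is at least every unfolding rank, so rank(T) ≥ 3.
In particular rank(T) ≥ 3 > 1, so T is not rank-1.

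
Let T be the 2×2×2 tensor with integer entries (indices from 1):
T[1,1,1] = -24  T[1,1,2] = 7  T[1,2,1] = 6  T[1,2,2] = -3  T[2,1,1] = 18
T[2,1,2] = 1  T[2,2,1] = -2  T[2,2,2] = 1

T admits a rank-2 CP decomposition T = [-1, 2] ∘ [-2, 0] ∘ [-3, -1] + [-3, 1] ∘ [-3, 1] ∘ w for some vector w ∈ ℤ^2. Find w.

w = [-2, 1]

Subtract the known terms from T to get the rank-1 residual R = [-3, 1] ∘ [-3, 1] ∘ w, so R[i,j,k] = a[i]·b[j]·w[k]. Pick indices with nonzero a[1]·b[1] = (-3)·(-3) = 9. Only the fibre through (1,1,·) is needed: R[1,1,:] = T[1,1,:] − Σₗ aₗ[1]bₗ[1]cₗ = [-24, 7] − (-1)·(-2)·[-3, -1] = [-18, 9]. Then w[k] = R[1,1,k] / 9 for each k, giving w = [-18, 9] / 9 = [-2, 1].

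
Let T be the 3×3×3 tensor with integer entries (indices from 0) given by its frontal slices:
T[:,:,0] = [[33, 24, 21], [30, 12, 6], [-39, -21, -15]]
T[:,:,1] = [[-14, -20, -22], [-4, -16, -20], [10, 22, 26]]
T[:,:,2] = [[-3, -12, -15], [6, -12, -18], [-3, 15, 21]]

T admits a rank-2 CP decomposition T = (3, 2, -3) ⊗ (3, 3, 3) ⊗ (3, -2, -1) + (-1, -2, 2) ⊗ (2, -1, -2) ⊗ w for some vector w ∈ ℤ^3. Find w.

w = (-3, -2, -3)

Subtract the known terms from T to get the rank-1 residual R = (-1, -2, 2) ⊗ (2, -1, -2) ⊗ w, so R[i,j,k] = a[i]·b[j]·w[k]. Pick indices with nonzero a[0]·b[0] = (-1)·(2) = -2. Only the fibre through (0,0,·) is needed: R[0,0,:] = T[0,0,:] − Σₗ aₗ[0]bₗ[0]cₗ = [33, -14, -3] − (3)·(3)·(3, -2, -1) = [6, 4, 6]. Then w[k] = R[0,0,k] / -2 for each k, giving w = [6, 4, 6] / -2 = (-3, -2, -3).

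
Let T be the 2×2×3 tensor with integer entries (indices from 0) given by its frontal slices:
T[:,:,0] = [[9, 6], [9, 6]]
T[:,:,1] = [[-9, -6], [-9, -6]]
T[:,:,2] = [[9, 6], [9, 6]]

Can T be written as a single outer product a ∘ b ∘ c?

If T = a ∘ b ∘ c then every fibre of T is a multiple of the corresponding factor, so read the factors off the fibres through the nonzero entry T[0,0,0] = 9.
The mode-1 fibre T[:,0,0] = [9, 9] gives a = [1, 1] (primitive direction); the mode-2 fibre T[0,:,0] = [9, 6] gives b = [3, 2]; then c[k] = T[0,0,k] / (a[0]·b[0]) = [9, -9, 9] / 3 = [3, -3, 3].
Expanding [1, 1] ∘ [3, 2] ∘ [3, -3, 3] reproduces all 12 entries of T, so T = [1, 1] ∘ [3, 2] ∘ [3, -3, 3] and rank(T) ≤ 1.
Equivalently every frontal slice T[:,:,k] is c[k] times the rank-1 matrix [1, 1] ∘ [3, 2]. So T has rank 1 (it is nonzero).

Yes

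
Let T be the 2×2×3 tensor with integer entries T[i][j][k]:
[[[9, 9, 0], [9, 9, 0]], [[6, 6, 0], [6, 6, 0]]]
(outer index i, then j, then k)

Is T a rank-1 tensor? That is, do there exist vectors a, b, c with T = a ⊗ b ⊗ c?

Yes

If T = a ⊗ b ⊗ c then every fibre of T is a multiple of the corresponding factor, so read the factors off the fibres through the nonzero entry T[0,0,0] = 9.
The mode-1 fibre T[:,0,0] = [9, 6] gives a = (3, 2) (primitive direction); the mode-2 fibre T[0,:,0] = [9, 9] gives b = (1, 1); then c[k] = T[0,0,k] / (a[0]·b[0]) = [9, 9, 0] / 3 = (3, 3, 0).
Expanding (3, 2) ⊗ (1, 1) ⊗ (3, 3, 0) reproduces all 12 entries of T, so T = (3, 2) ⊗ (1, 1) ⊗ (3, 3, 0) and rank(T) ≤ 1.
Equivalently every frontal slice T[:,:,k] is c[k] times the rank-1 matrix (3, 2) ⊗ (1, 1). So T has rank 1 (it is nonzero).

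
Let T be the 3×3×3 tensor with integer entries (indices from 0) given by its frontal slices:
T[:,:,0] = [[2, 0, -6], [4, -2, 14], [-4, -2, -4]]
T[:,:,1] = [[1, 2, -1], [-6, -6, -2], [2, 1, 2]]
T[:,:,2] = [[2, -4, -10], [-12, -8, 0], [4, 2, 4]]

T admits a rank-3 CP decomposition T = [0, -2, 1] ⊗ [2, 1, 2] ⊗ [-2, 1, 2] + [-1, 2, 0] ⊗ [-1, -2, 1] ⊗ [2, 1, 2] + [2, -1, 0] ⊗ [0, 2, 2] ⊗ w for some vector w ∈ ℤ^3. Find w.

w = [-1, 0, -2]

Subtract the known terms from T to get the rank-1 residual R = [2, -1, 0] ⊗ [0, 2, 2] ⊗ w, so R[i,j,k] = a[i]·b[j]·w[k]. Pick indices with nonzero a[0]·b[1] = (2)·(2) = 4. Only the fibre through (0,1,·) is needed: R[0,1,:] = T[0,1,:] − Σₗ aₗ[0]bₗ[1]cₗ = [0, 2, -4] − (0)·(1)·[-2, 1, 2] − (-1)·(-2)·[2, 1, 2] = [-4, 0, -8]. Then w[k] = R[0,1,k] / 4 for each k, giving w = [-4, 0, -8] / 4 = [-1, 0, -2].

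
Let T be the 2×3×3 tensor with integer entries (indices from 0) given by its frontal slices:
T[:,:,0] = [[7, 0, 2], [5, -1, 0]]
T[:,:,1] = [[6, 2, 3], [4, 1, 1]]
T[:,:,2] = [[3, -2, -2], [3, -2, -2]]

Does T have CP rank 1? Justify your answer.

No

The mode-3 unfolding of T (rows indexed by k, columns by (i,j) = (0,0), (0,1), (0,2), (1,0), (1,1), (1,2)) is [[7, 0, 2, 5, -1, 0], [6, 2, 3, 4, 1, 1], [3, -2, -2, 3, -2, -2]].
There the 3×3 minor on rows k ∈ {0, 1, 2}, columns (i,j) ∈ {(0,0), (0,1), (0,2)} is det [[7, 0, 2], [6, 2, 3], [3, -2, -2]] = -22 ≠ 0, so this unfolding has rank ≥ 3; CP rank is at least every unfolding rank, so rank(T) ≥ 3.
In particular rank(T) ≥ 3 > 1, so T is not rank-1.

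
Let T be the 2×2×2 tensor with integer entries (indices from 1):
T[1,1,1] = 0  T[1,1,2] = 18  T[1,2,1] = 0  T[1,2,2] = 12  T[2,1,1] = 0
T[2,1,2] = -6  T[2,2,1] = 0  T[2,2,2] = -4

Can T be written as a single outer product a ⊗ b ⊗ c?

The mode-1 fibre T[:,1,2] = [18, -6] gives a = [3, -1] (primitive direction); the mode-2 fibre T[1,:,2] = [18, 12] gives b = [3, 2]; then c[k] = T[1,1,k] / (a[1]·b[1]) = [0, 18] / 9 = [0, 2].
Expanding [3, -1] ⊗ [3, 2] ⊗ [0, 2] reproduces all 8 entries of T, so T = [3, -1] ⊗ [3, 2] ⊗ [0, 2] and rank(T) ≤ 1.
Equivalently every frontal slice T[:,:,k] is c[k] times the rank-1 matrix [3, -1] ⊗ [3, 2]. So T has rank 1 (it is nonzero).

Yes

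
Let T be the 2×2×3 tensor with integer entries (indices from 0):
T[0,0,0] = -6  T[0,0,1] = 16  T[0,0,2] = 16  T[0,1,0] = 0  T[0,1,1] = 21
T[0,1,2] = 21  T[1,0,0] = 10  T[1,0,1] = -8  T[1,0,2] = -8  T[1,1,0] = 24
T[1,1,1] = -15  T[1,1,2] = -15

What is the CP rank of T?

Lower bound: the mode-3 unfolding of T (rows indexed by k, columns by (i,j) = (0,0), (0,1), (1,0), (1,1)) is [[-6, 0, 10, 24], [16, 21, -8, -15], [16, 21, -8, -15]].
There the 2×2 minor on rows k ∈ {0, 1}, columns (i,j) ∈ {(0,0), (0,1)} is det [[-6, 0], [16, 21]] = -126 ≠ 0, so this unfolding has rank ≥ 2; CP rank is at least every unfolding rank, so rank(T) ≥ 2. (This is only a lower bound: in general the CP rank may exceed every unfolding rank, so we still need to exhibit 2 rank-1 terms summing to T.)
Upper bound — finding two terms. Write S_k = T[:,:,k] for the frontal slices: S₀ = [[-6, 0], [10, 24]], S₁ = [[16, 21], [-8, -15]], S₂ = [[16, 21], [-8, -15]].
If T = a₁ (x) b₁ (x) c₁ + a₂ (x) b₂ (x) c₂ then each S_k = c₁[k]·a₁b₁ᵀ + c₂[k]·a₂b₂ᵀ. S₀ and S₁ are linearly independent, so a₁b₁ᵀ and a₂b₂ᵀ must span the same plane of matrices: they are the rank-1 matrices of the form x·S₀ + y·S₁.
det(x·S₀ + y·S₁) is −144·x² + 264·xy − 72·y² = (-24)·(2·x − 3·y)(3·x − y), vanishing at (x:y) = (3:2) and (1:3).
M₁ = 3·S₀ + 2·S₁ = [[14, 42], [14, 42]] = 14·[1, 1][1, 3]ᵀ and M₂ = S₀ + 3·S₁ = [[42, 63], [-14, -21]] = 7·[3, -1][2, 3]ᵀ, so take a₁ = [1, 1], b₁ = [1, 3], a₂ = [3, -1], b₂ = [2, 3].
Each slice is an integer combination of E₁ = a₁b₁ᵀ and E₂ = a₂b₂ᵀ: S₀ = 6·E₁ − 2·E₂, S₁ = −2·E₁ + 3·E₂, S₂ = −2·E₁ + 3·E₂; reading off coefficients, c₁ = [6, -2, -2] and c₂ = [-2, 3, 3].
Hence T = [1, 1] (x) [1, 3] (x) [6, -2, -2] + [3, -1] (x) [2, 3] (x) [-2, 3, 3], so rank(T) ≤ 2.
These bounds meet, so rank(T) = 2.
Check entry T[0,1,0] = 0: (1)·(3)·(6) + (3)·(3)·(-2) = 0.

2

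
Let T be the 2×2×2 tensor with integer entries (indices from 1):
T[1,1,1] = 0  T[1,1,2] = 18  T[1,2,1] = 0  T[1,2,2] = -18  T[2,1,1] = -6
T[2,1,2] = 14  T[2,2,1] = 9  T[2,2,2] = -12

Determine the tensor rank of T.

2

Lower bound: in the mode-3 unfolding of T (rows indexed by k, columns by (i,j)) the 2×2 minor on rows k ∈ {1, 2}, columns (i,j) ∈ {(1,1), (2,1)} is det [[0, -6], [18, 14]] = 108 ≠ 0, so that unfolding has rank ≥ 2 and hence rank(T) ≥ 2 (CP rank is at least every unfolding rank, though it can be larger).
Upper bound: with S_k = T[:,:,k], the two rank-1 terms a₁b₁ᵀ, a₂b₂ᵀ are the rank-1 members of the pencil x·S₁ + y·S₂.
det(x·S₁ + y·S₂) is 54·xy + 36·y² = 18·(3·x + 2·y)(y), vanishing at (x:y) = (2:-3) and (1:0).
M₁ = 2·S₁ − 3·S₂ = [[-54, 54], [-54, 54]] = (-54)·[1, 1][1, -1]ᵀ and M₂ = S₁ = [[0, 0], [-6, 9]] = (-3)·[0, 1][2, -3]ᵀ, so take a₁ = [1, 1], b₁ = [1, -1], a₂ = [0, 1], b₂ = [2, -3].
Each slice is an integer combination of E₁ = a₁b₁ᵀ and E₂ = a₂b₂ᵀ: S₁ = −3·E₂, S₂ = 18·E₁ − 2·E₂; reading off coefficients, c₁ = [0, 18] and c₂ = [-3, -2].
Hence T = [1, 1] ⊗ [1, -1] ⊗ [0, 18] + [0, 1] ⊗ [2, -3] ⊗ [-3, -2], so rank(T) ≤ 2.
These bounds meet, so rank(T) = 2.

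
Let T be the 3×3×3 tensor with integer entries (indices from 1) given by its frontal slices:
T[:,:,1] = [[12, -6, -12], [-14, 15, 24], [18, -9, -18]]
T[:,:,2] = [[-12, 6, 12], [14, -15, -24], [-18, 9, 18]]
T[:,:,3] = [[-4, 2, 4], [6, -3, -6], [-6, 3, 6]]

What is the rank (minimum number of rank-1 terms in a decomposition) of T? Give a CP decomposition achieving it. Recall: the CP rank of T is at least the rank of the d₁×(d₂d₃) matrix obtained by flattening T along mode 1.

Lower bound: the mode-1 unfolding of T (rows indexed by i, columns by (j,k) = (1,1), (1,2), (1,3), (2,1), (2,2), (2,3), (3,1), (3,2), (3,3)) is [[12, -12, -4, -6, 6, 2, -12, 12, 4], [-14, 14, 6, 15, -15, -3, 24, -24, -6], [18, -18, -6, -9, 9, 3, -18, 18, 6]].
There the 2×2 minor on rows i ∈ {1, 2}, columns (j,k) ∈ {(1,1), (1,3)} is det [[12, -4], [-14, 6]] = 16 ≠ 0, so this unfolding has rank ≥ 2; CP rank is at least every unfolding rank, so rank(T) ≥ 2. (Flattening ranks never certify an upper bound on CP rank; for that we must actually write T with 2 rank-1 terms.)
Upper bound — finding two terms. Write S_k = T[:,:,k] for the frontal slices: S₁ = [[12, -6, -12], [-14, 15, 24], [18, -9, -18]], S₂ = [[-12, 6, 12], [14, -15, -24], [-18, 9, 18]], S₃ = [[-4, 2, 4], [6, -3, -6], [-6, 3, 6]].
If T = a₁ ⊗ b₁ ⊗ c₁ + a₂ ⊗ b₂ ⊗ c₂ then each S_k = c₁[k]·a₁b₁ᵀ + c₂[k]·a₂b₂ᵀ. S₁ and S₃ are linearly independent, so a₁b₁ᵀ and a₂b₂ᵀ must span the same plane of matrices: they are the rank-1 matrices of the form x·S₁ + y·S₃.
The 2×2 minor of x·S₁ + y·S₃ on rows {1,2}, columns {1,2} is 96·x² − 32·xy = 32·(3·x − y)(x), vanishing at (x:y) = (1:3) and (0:1).
M₁ = S₁ + 3·S₃ = [[0, 0, 0], [4, 6, 6], [0, 0, 0]] = 2·[0, 1, 0][2, 3, 3]ᵀ and M₂ = S₃ = [[-4, 2, 4], [6, -3, -6], [-6, 3, 6]] = −[2, -3, 3][2, -1, -2]ᵀ, so take a₁ = [0, 1, 0], b₁ = [2, 3, 3], a₂ = [2, -3, 3], b₂ = [2, -1, -2].
Each slice is an integer combination of E₁ = a₁b₁ᵀ and E₂ = a₂b₂ᵀ: S₁ = 2·E₁ + 3·E₂, S₂ = −2·E₁ − 3·E₂, S₃ = −E₂; reading off coefficients, c₁ = [2, -2, 0] and c₂ = [3, -3, -1].
Hence T = [0, 1, 0] ⊗ [2, 3, 3] ⊗ [2, -2, 0] + [2, -3, 3] ⊗ [2, -1, -2] ⊗ [3, -3, -1], so rank(T) ≤ 2.
These bounds meet, so rank(T) = 2.
Check entry T[1,2,1] = -6: (0)·(3)·(2) + (2)·(-1)·(3) = -6.

rank(T) = 2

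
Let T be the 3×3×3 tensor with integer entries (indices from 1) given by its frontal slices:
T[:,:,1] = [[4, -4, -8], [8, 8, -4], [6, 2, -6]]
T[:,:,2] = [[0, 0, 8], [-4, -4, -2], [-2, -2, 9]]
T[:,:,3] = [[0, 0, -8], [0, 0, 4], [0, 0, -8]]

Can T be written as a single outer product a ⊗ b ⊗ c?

No

The mode-1 unfolding of T (rows indexed by i, columns by (j,k) = (1,1), (1,2), (1,3), (2,1), (2,2), (2,3), (3,1), (3,2), (3,3)) is [[4, 0, 0, -4, 0, 0, -8, 8, -8], [8, -4, 0, 8, -4, 0, -4, -2, 4], [6, -2, 0, 2, -2, 0, -6, 9, -8]].
There the 3×3 minor on rows i ∈ {1, 2, 3}, columns (j,k) ∈ {(1,1), (1,2), (3,2)} is det [[4, 0, 8], [8, -4, -2], [6, -2, 9]] = -96 ≠ 0, so this unfolding has rank ≥ 3; CP rank is at least every unfolding rank, so rank(T) ≥ 3.
In particular rank(T) ≥ 3 > 1, so T is not rank-1.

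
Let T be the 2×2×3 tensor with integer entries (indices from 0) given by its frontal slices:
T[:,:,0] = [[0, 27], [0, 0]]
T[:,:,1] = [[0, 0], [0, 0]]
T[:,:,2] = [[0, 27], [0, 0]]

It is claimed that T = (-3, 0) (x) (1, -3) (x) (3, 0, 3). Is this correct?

Reconstruct entry (0,0,0) from the claimed factors: Σₗ aₗ[0]bₗ[0]cₗ[0] = (-3)·(1)·(3) = -9, but T[0,0,0] = 0. The claim is false.

No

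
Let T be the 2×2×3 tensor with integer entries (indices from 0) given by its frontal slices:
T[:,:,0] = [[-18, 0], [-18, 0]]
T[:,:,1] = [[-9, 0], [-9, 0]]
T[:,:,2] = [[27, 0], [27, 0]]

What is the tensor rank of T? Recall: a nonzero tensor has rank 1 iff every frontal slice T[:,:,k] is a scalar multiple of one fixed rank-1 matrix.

1

Lower bound: T ≠ 0 (e.g. T[0,0,0] = -18), so rank(T) ≥ 1.
Upper bound: if T = a ⊗ b ⊗ c then every fibre of T is a multiple of the corresponding factor, so read the factors off the fibres through the nonzero entry T[0,0,0] = -18.
The mode-1 fibre T[:,0,0] = [-18, -18] gives a = (1, 1) (primitive direction); the mode-2 fibre T[0,:,0] = [-18, 0] gives b = (1, 0); then c[k] = T[0,0,k] / (a[0]·b[0]) = [-18, -9, 27] / 1 = (-18, -9, 27).
Expanding (1, 1) ⊗ (1, 0) ⊗ (-18, -9, 27) reproduces all 12 entries of T, so T = (1, 1) ⊗ (1, 0) ⊗ (-18, -9, 27) and rank(T) ≤ 1.
These bounds meet, so rank(T) = 1.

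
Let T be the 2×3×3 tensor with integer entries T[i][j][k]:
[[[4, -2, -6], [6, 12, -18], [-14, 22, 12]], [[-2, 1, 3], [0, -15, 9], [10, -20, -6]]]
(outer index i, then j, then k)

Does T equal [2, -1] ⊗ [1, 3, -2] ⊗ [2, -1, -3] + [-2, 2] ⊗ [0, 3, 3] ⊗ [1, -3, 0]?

Reconstruct entrywise from the claimed factors. For example, T[1,0,1] = 1 and Σₗ aₗ[1]bₗ[0]cₗ[1] = (-1)·(1)·(-1) + (2)·(0)·(-3) = 1; checking all 18 entries, every one matches. The claim holds.

Yes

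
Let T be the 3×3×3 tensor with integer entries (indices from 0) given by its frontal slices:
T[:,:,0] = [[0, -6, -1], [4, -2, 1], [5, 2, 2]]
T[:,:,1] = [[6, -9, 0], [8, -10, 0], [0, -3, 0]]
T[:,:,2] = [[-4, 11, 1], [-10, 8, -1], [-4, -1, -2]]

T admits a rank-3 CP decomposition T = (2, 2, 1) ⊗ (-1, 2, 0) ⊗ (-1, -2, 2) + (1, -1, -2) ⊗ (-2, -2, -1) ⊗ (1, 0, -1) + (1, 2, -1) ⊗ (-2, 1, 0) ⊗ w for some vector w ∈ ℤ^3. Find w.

Subtract the known terms from T to get the rank-1 residual R = (1, 2, -1) ⊗ (-2, 1, 0) ⊗ w, so R[i,j,k] = a[i]·b[j]·w[k]. Pick indices with nonzero a[0]·b[0] = (1)·(-2) = -2. Only the fibre through (0,0,·) is needed: R[0,0,:] = T[0,0,:] − Σₗ aₗ[0]bₗ[0]cₗ = [0, 6, -4] − (2)·(-1)·(-1, -2, 2) − (1)·(-2)·(1, 0, -1) = [0, 2, -2]. Then w[k] = R[0,0,k] / -2 for each k, giving w = [0, 2, -2] / -2 = (0, -1, 1).

w = (0, -1, 1)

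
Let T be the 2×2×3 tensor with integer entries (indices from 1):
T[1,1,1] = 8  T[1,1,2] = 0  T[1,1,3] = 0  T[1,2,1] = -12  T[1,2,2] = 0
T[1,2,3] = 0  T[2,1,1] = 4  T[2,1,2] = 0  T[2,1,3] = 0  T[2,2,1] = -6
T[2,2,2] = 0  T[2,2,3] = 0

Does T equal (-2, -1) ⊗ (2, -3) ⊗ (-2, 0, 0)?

Yes

Reconstruct entrywise from the claimed factors. For example, T[1,2,2] = 0 and Σₗ aₗ[1]bₗ[2]cₗ[2] = (-2)·(-3)·(0) = 0; checking all 12 entries, every one matches. The claim holds.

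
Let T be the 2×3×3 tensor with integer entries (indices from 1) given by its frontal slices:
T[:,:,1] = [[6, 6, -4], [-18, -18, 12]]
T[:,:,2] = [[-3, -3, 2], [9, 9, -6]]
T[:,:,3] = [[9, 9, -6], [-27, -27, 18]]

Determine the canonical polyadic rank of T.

Lower bound: T ≠ 0 (e.g. T[1,1,1] = 6), so rank(T) ≥ 1.
Upper bound: the mode-1 fibre T[:,1,1] = [6, -18] gives a = [1, -3] (primitive direction); the mode-2 fibre T[1,:,1] = [6, 6, -4] gives b = [3, 3, -2]; then c[k] = T[1,1,k] / (a[1]·b[1]) = [6, -3, 9] / 3 = [2, -1, 3].
Expanding [1, -3] ⊗ [3, 3, -2] ⊗ [2, -1, 3] reproduces all 18 entries of T, so T = [1, -3] ⊗ [3, 3, -2] ⊗ [2, -1, 3] and rank(T) ≤ 1.
These bounds meet, so rank(T) = 1.

1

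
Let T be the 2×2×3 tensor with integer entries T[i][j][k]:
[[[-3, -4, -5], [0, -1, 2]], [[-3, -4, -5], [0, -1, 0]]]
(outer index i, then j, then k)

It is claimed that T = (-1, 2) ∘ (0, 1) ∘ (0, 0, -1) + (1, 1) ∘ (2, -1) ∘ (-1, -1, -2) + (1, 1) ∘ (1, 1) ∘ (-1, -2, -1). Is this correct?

No

Reconstruct entry (1,1,2) from the claimed factors: Σₗ aₗ[1]bₗ[1]cₗ[2] = (2)·(1)·(-1) + (1)·(-1)·(-2) + (1)·(1)·(-1) = -1, but T[1,1,2] = 0. The claim is false.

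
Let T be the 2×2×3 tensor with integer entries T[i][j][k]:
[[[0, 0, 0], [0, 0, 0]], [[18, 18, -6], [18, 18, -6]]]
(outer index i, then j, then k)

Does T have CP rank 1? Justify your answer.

If T = a ⊗ b ⊗ c then every fibre of T is a multiple of the corresponding factor, so read the factors off the fibres through the nonzero entry T[1,0,0] = 18.
The mode-1 fibre T[:,0,0] = [0, 18] gives a = (0, 1) (primitive direction); the mode-2 fibre T[1,:,0] = [18, 18] gives b = (1, 1); then c[k] = T[1,0,k] / (a[1]·b[0]) = [18, 18, -6] / 1 = (18, 18, -6).
Expanding (0, 1) ⊗ (1, 1) ⊗ (18, 18, -6) reproduces all 12 entries of T, so T = (0, 1) ⊗ (1, 1) ⊗ (18, 18, -6) and rank(T) ≤ 1.
Equivalently every frontal slice T[:,:,k] is c[k] times the rank-1 matrix (0, 1) ⊗ (1, 1). So T has rank 1 (it is nonzero).

Yes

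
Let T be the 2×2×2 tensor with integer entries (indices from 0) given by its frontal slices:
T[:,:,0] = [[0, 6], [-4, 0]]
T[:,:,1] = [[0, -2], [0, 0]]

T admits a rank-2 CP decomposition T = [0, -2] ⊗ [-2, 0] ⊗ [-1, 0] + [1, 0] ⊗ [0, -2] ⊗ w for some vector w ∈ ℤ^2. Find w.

Subtract the known terms from T to get the rank-1 residual R = [1, 0] ⊗ [0, -2] ⊗ w, so R[i,j,k] = a[i]·b[j]·w[k]. Pick indices with nonzero a[0]·b[1] = (1)·(-2) = -2. Only the fibre through (0,1,·) is needed: R[0,1,:] = T[0,1,:] − Σₗ aₗ[0]bₗ[1]cₗ = [6, -2] − (0)·(0)·[-1, 0] = [6, -2]. Then w[k] = R[0,1,k] / -2 for each k, giving w = [6, -2] / -2 = [-3, 1].

w = [-3, 1]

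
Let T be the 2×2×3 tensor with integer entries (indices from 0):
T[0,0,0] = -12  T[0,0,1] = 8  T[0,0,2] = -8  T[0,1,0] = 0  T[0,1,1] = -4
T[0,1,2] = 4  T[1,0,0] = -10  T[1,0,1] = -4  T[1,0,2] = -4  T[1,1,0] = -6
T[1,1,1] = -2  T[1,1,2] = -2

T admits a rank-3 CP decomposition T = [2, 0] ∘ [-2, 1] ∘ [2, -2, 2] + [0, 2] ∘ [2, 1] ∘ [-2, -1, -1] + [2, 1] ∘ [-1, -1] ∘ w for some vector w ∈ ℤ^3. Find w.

Subtract the known terms from T to get the rank-1 residual R = [2, 1] ∘ [-1, -1] ∘ w, so R[i,j,k] = a[i]·b[j]·w[k]. Pick indices with nonzero a[0]·b[0] = (2)·(-1) = -2. Only the fibre through (0,0,·) is needed: R[0,0,:] = T[0,0,:] − Σₗ aₗ[0]bₗ[0]cₗ = [-12, 8, -8] − (2)·(-2)·[2, -2, 2] − (0)·(2)·[-2, -1, -1] = [-4, 0, 0]. Then w[k] = R[0,0,k] / -2 for each k, giving w = [-4, 0, 0] / -2 = [2, 0, 0].

w = [2, 0, 0]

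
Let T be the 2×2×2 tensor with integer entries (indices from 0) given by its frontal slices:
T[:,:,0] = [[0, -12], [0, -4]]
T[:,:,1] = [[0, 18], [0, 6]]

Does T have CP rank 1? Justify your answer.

Yes

If T = a ∘ b ∘ c then every fibre of T is a multiple of the corresponding factor, so read the factors off the fibres through the nonzero entry T[0,1,0] = -12.
The mode-1 fibre T[:,1,0] = [-12, -4] gives a = [3, 1] (primitive direction); the mode-2 fibre T[0,:,0] = [0, -12] gives b = [0, 1]; then c[k] = T[0,1,k] / (a[0]·b[1]) = [-12, 18] / 3 = [-4, 6].
Expanding [3, 1] ∘ [0, 1] ∘ [-4, 6] reproduces all 8 entries of T, so T = [3, 1] ∘ [0, 1] ∘ [-4, 6] and rank(T) ≤ 1.
Equivalently every frontal slice T[:,:,k] is c[k] times the rank-1 matrix [3, 1] ∘ [0, 1]. So T has rank 1 (it is nonzero).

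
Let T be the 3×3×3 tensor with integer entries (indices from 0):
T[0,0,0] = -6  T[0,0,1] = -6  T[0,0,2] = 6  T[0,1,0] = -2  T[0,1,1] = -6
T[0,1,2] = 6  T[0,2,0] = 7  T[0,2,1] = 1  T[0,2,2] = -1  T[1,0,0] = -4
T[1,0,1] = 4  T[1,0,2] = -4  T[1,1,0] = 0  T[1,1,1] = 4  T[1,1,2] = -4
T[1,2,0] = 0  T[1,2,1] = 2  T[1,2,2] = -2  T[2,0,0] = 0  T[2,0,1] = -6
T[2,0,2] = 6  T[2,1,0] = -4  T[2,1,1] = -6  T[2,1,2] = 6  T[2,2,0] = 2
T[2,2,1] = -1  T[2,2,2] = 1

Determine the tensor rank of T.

Lower bound: the mode-2 unfolding of T (rows indexed by j, columns by (i,k) = (0,0), (0,1), (0,2), (1,0), (1,1), (1,2), (2,0), (2,1), (2,2)) is [[-6, -6, 6, -4, 4, -4, 0, -6, 6], [-2, -6, 6, 0, 4, -4, -4, -6, 6], [7, 1, -1, 0, 2, -2, 2, -1, 1]].
There the 3×3 minor on rows j ∈ {0, 1, 2}, columns (i,k) ∈ {(0,0), (0,1), (1,0)} is det [[-6, -6, -4], [-2, -6, 0], [7, 1, 0]] = -160 ≠ 0, so this unfolding has rank ≥ 3; CP rank is at least every unfolding rank, so rank(T) ≥ 3. (Unfolding ranks only ever bound the CP rank from below — rank(T) can be strictly larger than all of them — so the matching upper bound has to come from an explicit 3-term decomposition.)
Upper bound: T is a sum of 3 rank-1 terms, T = [1, -2, 2] ∘ [2, 2, 1] ∘ [1, -1, 1] + [1, 1, -1] ∘ [0, 2, 1] ∘ [2, 0, 0] + [2, 0, 1] ∘ [2, 2, -1] ∘ [-2, -1, 1] (written with every a and b primitive with positive leading entry and the scale carried by c; CP decompositions are not unique, and this one is verified by expanding entrywise), so rank(T) ≤ 3.
These bounds meet, so rank(T) = 3.

3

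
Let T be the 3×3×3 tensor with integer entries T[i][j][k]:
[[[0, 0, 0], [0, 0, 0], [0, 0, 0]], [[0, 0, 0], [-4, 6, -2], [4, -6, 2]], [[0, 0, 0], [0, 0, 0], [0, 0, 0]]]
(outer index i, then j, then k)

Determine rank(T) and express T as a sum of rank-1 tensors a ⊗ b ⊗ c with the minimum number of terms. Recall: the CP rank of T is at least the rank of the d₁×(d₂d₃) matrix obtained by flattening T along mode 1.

Lower bound: T ≠ 0 (e.g. T[1,1,0] = -4), so rank(T) ≥ 1.
Upper bound: the mode-1 fibre T[:,1,0] = [0, -4, 0] gives a = [0, 1, 0] (primitive direction); the mode-2 fibre T[1,:,0] = [0, -4, 4] gives b = [0, 1, -1]; then c[k] = T[1,1,k] / (a[1]·b[1]) = [-4, 6, -2] / 1 = [-4, 6, -2].
Expanding [0, 1, 0] ⊗ [0, 1, -1] ⊗ [-4, 6, -2] reproduces all 27 entries of T, so T = [0, 1, 0] ⊗ [0, 1, -1] ⊗ [-4, 6, -2] and rank(T) ≤ 1.
These bounds meet, so rank(T) = 1.

rank(T) = 1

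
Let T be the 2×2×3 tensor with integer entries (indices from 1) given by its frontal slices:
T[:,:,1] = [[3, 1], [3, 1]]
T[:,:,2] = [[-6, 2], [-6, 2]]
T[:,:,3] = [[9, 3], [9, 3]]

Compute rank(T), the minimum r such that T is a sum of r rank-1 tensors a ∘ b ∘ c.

Lower bound: the mode-3 unfolding of T (rows indexed by k, columns by (i,j) = (1,1), (1,2), (2,1), (2,2)) is [[3, 1, 3, 1], [-6, 2, -6, 2], [9, 3, 9, 3]].
There the 2×2 minor on rows k ∈ {1, 2}, columns (i,j) ∈ {(1,1), (1,2)} is det [[3, 1], [-6, 2]] = 12 ≠ 0, so this unfolding has rank ≥ 2; CP rank is at least every unfolding rank, so rank(T) ≥ 2. (This is only a lower bound: in general the CP rank may exceed every unfolding rank, so we still need to exhibit 2 rank-1 terms summing to T.)
Upper bound — finding two terms. Every mode-1 slice of T is a multiple of one matrix: T[i,:,:] = a[i]·M with a = (1, 1) and M = [[3, -6, 9], [1, 2, 3]] (rows indexed by j, columns by k). So it suffices to write M as a sum of two rank-1 matrices.
Splitting M by its rows (j = 1, 2), M = (1, 0)(3, -6, 9)ᵀ + (0, 1)(1, 2, 3)ᵀ.
Hence T = (1, 1) ∘ (1, 0) ∘ (3, -6, 9) + (1, 1) ∘ (0, 1) ∘ (1, 2, 3), so rank(T) ≤ 2.
These bounds meet, so rank(T) = 2.
Check entry T[1,1,3] = 9: (1)·(1)·(9) + (1)·(0)·(3) = 9.

2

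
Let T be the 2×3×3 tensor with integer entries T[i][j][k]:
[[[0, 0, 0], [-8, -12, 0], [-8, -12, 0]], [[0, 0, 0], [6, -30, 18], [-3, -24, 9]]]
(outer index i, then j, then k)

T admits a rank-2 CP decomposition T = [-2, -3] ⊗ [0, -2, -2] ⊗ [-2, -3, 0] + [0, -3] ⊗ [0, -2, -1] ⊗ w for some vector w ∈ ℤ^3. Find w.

w = [3, -2, 3]

Subtract the known terms from T to get the rank-1 residual R = [0, -3] ⊗ [0, -2, -1] ⊗ w, so R[i,j,k] = a[i]·b[j]·w[k]. Pick indices with nonzero a[1]·b[1] = (-3)·(-2) = 6. Only the fibre through (1,1,·) is needed: R[1,1,:] = T[1,1,:] − Σₗ aₗ[1]bₗ[1]cₗ = [6, -30, 18] − (-3)·(-2)·[-2, -3, 0] = [18, -12, 18]. Then w[k] = R[1,1,k] / 6 for each k, giving w = [18, -12, 18] / 6 = [3, -2, 3].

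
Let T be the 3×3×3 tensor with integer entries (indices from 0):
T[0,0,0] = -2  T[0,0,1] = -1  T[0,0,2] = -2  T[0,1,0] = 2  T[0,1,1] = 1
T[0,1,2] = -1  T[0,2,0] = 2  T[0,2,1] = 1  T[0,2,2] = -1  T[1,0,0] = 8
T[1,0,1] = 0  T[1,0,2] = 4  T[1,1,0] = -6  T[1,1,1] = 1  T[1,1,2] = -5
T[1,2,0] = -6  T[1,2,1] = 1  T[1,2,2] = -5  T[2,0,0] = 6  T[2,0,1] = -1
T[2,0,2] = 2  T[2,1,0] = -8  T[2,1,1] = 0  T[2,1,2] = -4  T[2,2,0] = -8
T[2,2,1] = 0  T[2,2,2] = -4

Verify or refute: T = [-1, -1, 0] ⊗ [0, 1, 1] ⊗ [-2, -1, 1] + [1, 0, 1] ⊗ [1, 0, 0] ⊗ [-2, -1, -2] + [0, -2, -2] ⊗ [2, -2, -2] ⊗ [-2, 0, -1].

Yes

Reconstruct entrywise from the claimed factors. For example, T[2,2,1] = 0 and Σₗ aₗ[2]bₗ[2]cₗ[1] = (0)·(1)·(-1) + (1)·(0)·(-1) + (-2)·(-2)·(0) = 0; checking all 27 entries, every one matches. The claim holds.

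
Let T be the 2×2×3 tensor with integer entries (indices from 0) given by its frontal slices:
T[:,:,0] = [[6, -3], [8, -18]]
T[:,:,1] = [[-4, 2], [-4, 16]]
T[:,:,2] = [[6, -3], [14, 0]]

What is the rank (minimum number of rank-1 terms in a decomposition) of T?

Lower bound: the mode-3 unfolding of T (rows indexed by k, columns by (i,j) = (0,0), (0,1), (1,0), (1,1)) is [[6, -3, 8, -18], [-4, 2, -4, 16], [6, -3, 14, 0]].
There the 2×2 minor on rows k ∈ {0, 1}, columns (i,j) ∈ {(0,0), (1,0)} is det [[6, 8], [-4, -4]] = 8 ≠ 0, so this unfolding has rank ≥ 2; CP rank is at least every unfolding rank, so rank(T) ≥ 2. (This is only a lower bound: in general the CP rank may exceed every unfolding rank, so we still need to exhibit 2 rank-1 terms summing to T.)
Upper bound — finding two terms. Write S_k = T[:,:,k] for the frontal slices: S₀ = [[6, -3], [8, -18]], S₁ = [[-4, 2], [-4, 16]], S₂ = [[6, -3], [14, 0]].
If T = a₁ ∘ b₁ ∘ c₁ + a₂ ∘ b₂ ∘ c₂ then each S_k = c₁[k]·a₁b₁ᵀ + c₂[k]·a₂b₂ᵀ. S₀ and S₁ are linearly independent, so a₁b₁ᵀ and a₂b₂ᵀ must span the same plane of matrices: they are the rank-1 matrices of the form x·S₀ + y·S₁.
det(x·S₀ + y·S₁) is −84·x² + 140·xy − 56·y² = (-28)·(3·x − 2·y)(x − y), vanishing at (x:y) = (2:3) and (1:1).
M₁ = 2·S₀ + 3·S₁ = [[0, 0], [4, 12]] = 4·[0, 1][1, 3]ᵀ and M₂ = S₀ + S₁ = [[2, -1], [4, -2]] = [1, 2][2, -1]ᵀ, so take a₁ = [0, 1], b₁ = [1, 3], a₂ = [1, 2], b₂ = [2, -1].
Each slice is an integer combination of E₁ = a₁b₁ᵀ and E₂ = a₂b₂ᵀ: S₀ = −4·E₁ + 3·E₂, S₁ = 4·E₁ − 2·E₂, S₂ = 2·E₁ + 3·E₂; reading off coefficients, c₁ = [-4, 4, 2] and c₂ = [3, -2, 3].
Hence T = [0, 1] ∘ [1, 3] ∘ [-4, 4, 2] + [1, 2] ∘ [2, -1] ∘ [3, -2, 3], so rank(T) ≤ 2.
These bounds meet, so rank(T) = 2.

2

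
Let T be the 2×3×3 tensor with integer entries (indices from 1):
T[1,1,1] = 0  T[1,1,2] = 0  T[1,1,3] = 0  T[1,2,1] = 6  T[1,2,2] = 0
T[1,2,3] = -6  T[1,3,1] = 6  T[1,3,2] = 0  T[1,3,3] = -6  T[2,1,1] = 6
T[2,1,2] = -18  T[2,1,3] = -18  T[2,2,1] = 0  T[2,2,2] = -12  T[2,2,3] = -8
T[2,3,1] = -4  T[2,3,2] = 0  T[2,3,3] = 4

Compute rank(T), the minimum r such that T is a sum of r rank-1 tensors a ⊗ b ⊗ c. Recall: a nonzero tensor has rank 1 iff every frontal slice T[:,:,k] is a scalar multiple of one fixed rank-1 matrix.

2

Lower bound: the mode-3 unfolding of T (rows indexed by k, columns by (i,j) = (1,1), (1,2), (1,3), (2,1), (2,2), (2,3)) is [[0, 6, 6, 6, 0, -4], [0, 0, 0, -18, -12, 0], [0, -6, -6, -18, -8, 4]].
There the 2×2 minor on rows k ∈ {1, 2}, columns (i,j) ∈ {(1,2), (2,1)} is det [[6, 6], [0, -18]] = -108 ≠ 0, so this unfolding has rank ≥ 2; CP rank is at least every unfolding rank, so rank(T) ≥ 2. (Flattening ranks never certify an upper bound on CP rank; for that we must actually write T with 2 rank-1 terms.)
Upper bound — finding two terms. Write S_k = T[:,:,k] for the frontal slices: S₁ = [[0, 6, 6], [6, 0, -4]], S₂ = [[0, 0, 0], [-18, -12, 0]], S₃ = [[0, -6, -6], [-18, -8, 4]].
If T = a₁ ⊗ b₁ ⊗ c₁ + a₂ ⊗ b₂ ⊗ c₂ then each S_k = c₁[k]·a₁b₁ᵀ + c₂[k]·a₂b₂ᵀ. S₁ and S₂ are linearly independent, so a₁b₁ᵀ and a₂b₂ᵀ must span the same plane of matrices: they are the rank-1 matrices of the form x·S₁ + y·S₂.
The 2×2 minor of x·S₁ + y·S₂ on rows {1,2}, columns {1,2} is −36·x² + 108·xy = (-36)·(x − 3·y)(x), vanishing at (x:y) = (3:1) and (0:1).
M₁ = 3·S₁ + S₂ = [[0, 18, 18], [0, -12, -12]] = 6·[3, -2][0, 1, 1]ᵀ and M₂ = S₂ = [[0, 0, 0], [-18, -12, 0]] = (-6)·[0, 1][3, 2, 0]ᵀ, so take a₁ = [3, -2], b₁ = [0, 1, 1], a₂ = [0, 1], b₂ = [3, 2, 0].
Each slice is an integer combination of E₁ = a₁b₁ᵀ and E₂ = a₂b₂ᵀ: S₁ = 2·E₁ + 2·E₂, S₂ = −6·E₂, S₃ = −2·E₁ − 6·E₂; reading off coefficients, c₁ = [2, 0, -2] and c₂ = [2, -6, -6].
Hence T = [3, -2] ⊗ [0, 1, 1] ⊗ [2, 0, -2] + [0, 1] ⊗ [3, 2, 0] ⊗ [2, -6, -6], so rank(T) ≤ 2.
These bounds meet, so rank(T) = 2.
Check entry T[2,2,1] = 0: (-2)·(1)·(2) + (1)·(2)·(2) = 0.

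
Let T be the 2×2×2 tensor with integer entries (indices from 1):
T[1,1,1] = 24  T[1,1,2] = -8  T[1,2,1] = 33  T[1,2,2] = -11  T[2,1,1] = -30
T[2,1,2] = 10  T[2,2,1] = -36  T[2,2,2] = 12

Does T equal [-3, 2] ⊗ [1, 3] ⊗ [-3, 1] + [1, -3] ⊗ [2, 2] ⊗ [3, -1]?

Reconstruct entry (1,1,1) from the claimed factors: Σₗ aₗ[1]bₗ[1]cₗ[1] = (-3)·(1)·(-3) + (1)·(2)·(3) = 15, but T[1,1,1] = 24. The claim is false.

No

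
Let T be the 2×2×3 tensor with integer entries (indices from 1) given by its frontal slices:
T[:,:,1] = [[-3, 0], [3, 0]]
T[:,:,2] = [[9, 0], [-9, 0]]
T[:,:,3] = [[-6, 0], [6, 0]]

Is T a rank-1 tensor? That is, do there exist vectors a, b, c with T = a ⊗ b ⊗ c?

If T = a ⊗ b ⊗ c then every fibre of T is a multiple of the corresponding factor, so read the factors off the fibres through the nonzero entry T[1,1,1] = -3.
The mode-1 fibre T[:,1,1] = [-3, 3] gives a = (1, -1) (primitive direction); the mode-2 fibre T[1,:,1] = [-3, 0] gives b = (1, 0); then c[k] = T[1,1,k] / (a[1]·b[1]) = [-3, 9, -6] / 1 = (-3, 9, -6).
Expanding (1, -1) ⊗ (1, 0) ⊗ (-3, 9, -6) reproduces all 12 entries of T, so T = (1, -1) ⊗ (1, 0) ⊗ (-3, 9, -6) and rank(T) ≤ 1.
Equivalently every frontal slice T[:,:,k] is c[k] times the rank-1 matrix (1, -1) ⊗ (1, 0). So T has rank 1 (it is nonzero).

Yes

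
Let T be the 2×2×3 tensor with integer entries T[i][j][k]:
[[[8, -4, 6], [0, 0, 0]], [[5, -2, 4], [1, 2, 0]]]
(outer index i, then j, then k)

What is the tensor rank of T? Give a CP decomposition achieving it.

rank(T) = 3

Lower bound: the mode-3 unfolding of T (rows indexed by k, columns by (i,j) = (0,0), (0,1), (1,0), (1,1)) is [[8, 0, 5, 1], [-4, 0, -2, 2], [6, 0, 4, 0]].
There the 3×3 minor on rows k ∈ {0, 1, 2}, columns (i,j) ∈ {(0,0), (1,0), (1,1)} is det [[8, 5, 1], [-4, -2, 2], [6, 4, 0]] = -8 ≠ 0, so this unfolding has rank ≥ 3; CP rank is at least every unfolding rank, so rank(T) ≥ 3. (This is only a lower bound: in general the CP rank may exceed every unfolding rank, so we still need to exhibit 3 rank-1 terms summing to T.)
Upper bound: T is a sum of 3 rank-1 terms, T = [0, 1] ⊗ [1, -1] ⊗ [-1, -2, 0] + [1, 1] ⊗ [1, 0] ⊗ [4, 4, 2] + [2, 1] ⊗ [1, 0] ⊗ [2, -4, 2] (written with every a and b primitive with positive leading entry and the scale carried by c; CP decompositions are not unique, and this one is verified by expanding entrywise), so rank(T) ≤ 3.
These bounds meet, so rank(T) = 3.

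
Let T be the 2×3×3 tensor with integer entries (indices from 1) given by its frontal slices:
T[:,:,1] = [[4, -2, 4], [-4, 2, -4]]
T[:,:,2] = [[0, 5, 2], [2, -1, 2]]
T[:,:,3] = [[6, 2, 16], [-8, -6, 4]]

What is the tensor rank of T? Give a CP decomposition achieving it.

rank(T) = 3

Lower bound: in the mode-3 unfolding of T (rows indexed by k, columns by (i,j)) the 3×3 minor on rows k ∈ {1, 2, 3}, columns (i,j) ∈ {(1,1), (1,2), (1,3)} is det [[4, -2, 4], [0, 5, 2], [6, 2, 16]] = 160 ≠ 0, so that unfolding has rank ≥ 3 and hence rank(T) ≥ 3 (CP rank is at least every unfolding rank, though it can be larger).
Upper bound: T is a sum of 3 rank-1 terms, T = [1, -1] ⊗ [2, -1, 2] ⊗ [2, -1, 2] + [1, 0] ⊗ [1, 2, 2] ⊗ [0, 2, 4] + [1, 2] ⊗ [1, 2, -2] ⊗ [0, 0, -2] (written with every a and b primitive with positive leading entry and the scale carried by c; CP decompositions are not unique, and this one is verified by expanding entrywise), so rank(T) ≤ 3.
These bounds meet, so rank(T) = 3.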